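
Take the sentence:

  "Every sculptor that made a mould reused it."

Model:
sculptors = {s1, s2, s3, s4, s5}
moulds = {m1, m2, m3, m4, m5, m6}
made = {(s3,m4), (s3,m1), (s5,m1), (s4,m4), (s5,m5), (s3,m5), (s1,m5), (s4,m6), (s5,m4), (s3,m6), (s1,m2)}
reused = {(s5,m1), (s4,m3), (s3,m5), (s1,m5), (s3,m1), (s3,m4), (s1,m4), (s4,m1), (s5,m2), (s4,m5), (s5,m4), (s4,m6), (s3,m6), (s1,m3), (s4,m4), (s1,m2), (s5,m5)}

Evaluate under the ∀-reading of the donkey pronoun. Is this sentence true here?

"it" takes "a mould" as antecedent — a donkey pronoun bound across the clause boundary.
Strong reading: for every (s,m) with made(s,m), reused(s,m).
Restrictor pairs: (s1,m2) ✓  (s1,m5) ✓  (s3,m1) ✓  (s3,m4) ✓  (s3,m5) ✓  (s3,m6) ✓  (s4,m4) ✓  (s4,m6) ✓  (s5,m1) ✓  (s5,m4) ✓  (s5,m5) ✓
Every restrictor pair satisfies the scope.

True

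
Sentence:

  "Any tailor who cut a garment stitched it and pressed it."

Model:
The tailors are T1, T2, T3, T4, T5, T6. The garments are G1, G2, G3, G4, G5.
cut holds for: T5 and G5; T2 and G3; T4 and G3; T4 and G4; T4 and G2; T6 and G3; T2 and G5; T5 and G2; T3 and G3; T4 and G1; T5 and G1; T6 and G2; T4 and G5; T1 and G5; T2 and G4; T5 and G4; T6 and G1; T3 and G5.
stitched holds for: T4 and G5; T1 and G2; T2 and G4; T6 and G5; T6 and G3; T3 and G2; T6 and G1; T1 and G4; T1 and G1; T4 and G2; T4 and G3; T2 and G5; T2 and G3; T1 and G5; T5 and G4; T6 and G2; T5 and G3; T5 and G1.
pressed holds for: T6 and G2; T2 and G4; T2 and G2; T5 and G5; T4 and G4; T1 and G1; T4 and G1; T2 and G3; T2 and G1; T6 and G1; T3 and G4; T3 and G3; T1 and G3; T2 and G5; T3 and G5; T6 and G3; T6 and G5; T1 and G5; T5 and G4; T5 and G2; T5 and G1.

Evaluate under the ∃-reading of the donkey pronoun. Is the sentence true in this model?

False

"it" takes "a garment" as antecedent — a donkey pronoun bound across the clause boundary.
Weak reading: every tailor t with some cut-garment has at least one cut-garment g such that stitched(t,g) ∧ pressed(t,g).
Per tailor: T1:✓  T2:✓  T3:✗  T4:✗  T5:✓  T6:✓
T3 has no witness among its cut-garments.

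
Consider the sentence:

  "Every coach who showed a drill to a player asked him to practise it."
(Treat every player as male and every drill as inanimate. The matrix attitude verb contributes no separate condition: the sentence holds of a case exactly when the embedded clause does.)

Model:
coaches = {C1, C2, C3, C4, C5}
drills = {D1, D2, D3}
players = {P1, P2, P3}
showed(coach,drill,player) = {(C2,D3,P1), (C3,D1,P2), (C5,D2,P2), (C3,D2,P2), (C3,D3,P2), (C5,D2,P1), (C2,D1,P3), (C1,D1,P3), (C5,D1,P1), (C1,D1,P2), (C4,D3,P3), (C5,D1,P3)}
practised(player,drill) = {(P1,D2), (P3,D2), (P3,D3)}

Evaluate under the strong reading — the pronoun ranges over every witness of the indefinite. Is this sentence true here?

"him" takes "a player" as antecedent and "it" takes "a drill"; both are donkey pronouns co-varying with the restrictor.
Strong reading: for every (c,d,p) with showed(c,d,p), practised(p,d).
Restrictor triples: (C1,D1,P2)→practised(P2,D1) ✗  (C1,D1,P3)→practised(P3,D1) ✗  (C2,D1,P3)→practised(P3,D1) ✗  (C2,D3,P1)→practised(P1,D3) ✗  (C3,D1,P2)→practised(P2,D1) ✗  (C3,D2,P2)→practised(P2,D2) ✗  (C3,D3,P2)→practised(P2,D3) ✗  (C4,D3,P3)→practised(P3,D3) ✓  (C5,D1,P1)→practised(P1,D1) ✗  (C5,D1,P3)→practised(P3,D1) ✗  (C5,D2,P1)→practised(P1,D2) ✓  (C5,D2,P2)→practised(P2,D2) ✗
Counterexample: (C1,D1,P2) — practised(P2,D1) does not hold.

False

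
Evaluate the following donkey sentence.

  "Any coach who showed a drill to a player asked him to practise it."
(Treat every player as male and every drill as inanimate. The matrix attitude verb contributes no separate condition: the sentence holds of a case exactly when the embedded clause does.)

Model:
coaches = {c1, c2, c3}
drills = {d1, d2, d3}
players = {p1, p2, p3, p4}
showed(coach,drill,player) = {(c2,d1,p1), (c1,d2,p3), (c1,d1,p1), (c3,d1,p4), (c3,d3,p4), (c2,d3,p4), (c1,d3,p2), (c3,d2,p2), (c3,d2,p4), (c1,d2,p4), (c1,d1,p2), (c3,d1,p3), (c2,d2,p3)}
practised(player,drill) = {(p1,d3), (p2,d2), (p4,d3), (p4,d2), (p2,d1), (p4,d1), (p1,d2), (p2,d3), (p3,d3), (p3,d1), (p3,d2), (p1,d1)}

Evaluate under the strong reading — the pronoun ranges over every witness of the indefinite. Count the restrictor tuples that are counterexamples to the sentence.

"him" takes "a player" as antecedent and "it" takes "a drill"; both are donkey pronouns co-varying with the restrictor.
Strong reading: for every (c,d,p) with showed(c,d,p), practised(p,d).
Restrictor triples: (c1,d1,p1)→practised(p1,d1) ✓  (c1,d1,p2)→practised(p2,d1) ✓  (c1,d2,p3)→practised(p3,d2) ✓  (c1,d2,p4)→practised(p4,d2) ✓  (c1,d3,p2)→practised(p2,d3) ✓  (c2,d1,p1)→practised(p1,d1) ✓  (c2,d2,p3)→practised(p3,d2) ✓  (c2,d3,p4)→practised(p4,d3) ✓  (c3,d1,p3)→practised(p3,d1) ✓  (c3,d1,p4)→practised(p4,d1) ✓  (c3,d2,p2)→practised(p2,d2) ✓  (c3,d2,p4)→practised(p4,d2) ✓  (c3,d3,p4)→practised(p4,d3) ✓
Counterexamples (restrictor triples failing the scope): 0.

0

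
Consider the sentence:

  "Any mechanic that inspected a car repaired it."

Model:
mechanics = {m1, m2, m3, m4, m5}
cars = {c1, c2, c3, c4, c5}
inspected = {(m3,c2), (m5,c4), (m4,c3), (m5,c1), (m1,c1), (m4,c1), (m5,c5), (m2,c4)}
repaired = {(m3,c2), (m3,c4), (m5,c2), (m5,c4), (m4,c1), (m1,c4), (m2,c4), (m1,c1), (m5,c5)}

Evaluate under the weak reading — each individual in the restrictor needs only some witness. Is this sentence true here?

True

"it" takes "a car" as antecedent — a donkey pronoun bound across the clause boundary.
Weak reading: every mechanic m with some inspected-car has at least one inspected-car c such that repaired(m,c).
Per mechanic: m1:✓  m2:✓  m3:✓  m4:✓  m5:✓
Every mechanic in the restrictor has a witness.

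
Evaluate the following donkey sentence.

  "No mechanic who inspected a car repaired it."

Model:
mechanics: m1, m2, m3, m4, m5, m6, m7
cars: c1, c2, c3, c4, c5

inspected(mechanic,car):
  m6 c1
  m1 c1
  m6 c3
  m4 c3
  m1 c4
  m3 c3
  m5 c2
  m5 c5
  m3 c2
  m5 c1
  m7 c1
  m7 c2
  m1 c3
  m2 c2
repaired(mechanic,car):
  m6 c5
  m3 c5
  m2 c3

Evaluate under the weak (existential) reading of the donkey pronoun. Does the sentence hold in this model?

"it" takes "a car" as antecedent — a donkey pronoun bound across the clause boundary.
Truth condition: for no (m,c) with inspected(m,c) does repaired(m,c) hold.
Restrictor pairs — does the scope hold? (m1,c1):fails  (m1,c3):fails  (m1,c4):fails  (m2,c2):fails  (m3,c2):fails  (m3,c3):fails  (m4,c3):fails  (m5,c1):fails  (m5,c2):fails  (m5,c5):fails  (m6,c1):fails  (m6,c3):fails  (m7,c1):fails  (m7,c2):fails
Scope holds for no restrictor pair, so the sentence is true.

True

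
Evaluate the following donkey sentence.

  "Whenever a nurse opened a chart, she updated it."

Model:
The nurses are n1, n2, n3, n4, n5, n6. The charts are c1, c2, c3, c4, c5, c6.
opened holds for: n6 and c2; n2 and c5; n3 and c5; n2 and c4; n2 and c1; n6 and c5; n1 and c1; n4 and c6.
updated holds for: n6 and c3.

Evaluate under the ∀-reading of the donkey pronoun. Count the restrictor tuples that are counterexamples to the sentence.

8

"it" takes "a chart" as antecedent — a donkey pronoun bound across the clause boundary.
Strong reading: for every (n,c) with opened(n,c), updated(n,c).
Restrictor pairs: (n1,c1) ✗  (n2,c1) ✗  (n2,c4) ✗  (n2,c5) ✗  (n3,c5) ✗  (n4,c6) ✗  (n6,c2) ✗  (n6,c5) ✗
Counterexamples (restrictor pairs failing the scope): 8.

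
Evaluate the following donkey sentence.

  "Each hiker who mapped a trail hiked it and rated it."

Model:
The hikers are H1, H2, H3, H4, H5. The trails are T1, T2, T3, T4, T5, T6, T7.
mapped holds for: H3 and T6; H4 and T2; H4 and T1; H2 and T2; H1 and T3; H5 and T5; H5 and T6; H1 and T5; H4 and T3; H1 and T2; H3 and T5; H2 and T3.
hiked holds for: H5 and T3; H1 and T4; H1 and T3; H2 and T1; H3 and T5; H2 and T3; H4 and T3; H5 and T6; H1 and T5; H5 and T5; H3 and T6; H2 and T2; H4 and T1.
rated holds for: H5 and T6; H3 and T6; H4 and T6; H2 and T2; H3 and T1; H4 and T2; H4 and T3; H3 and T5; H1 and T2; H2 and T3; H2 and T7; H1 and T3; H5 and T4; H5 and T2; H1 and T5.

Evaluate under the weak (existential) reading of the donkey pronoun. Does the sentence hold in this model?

"it" takes "a trail" as antecedent — a donkey pronoun bound across the clause boundary.
Weak reading: every hiker h with some mapped-trail has at least one mapped-trail t such that hiked(h,t) ∧ rated(h,t).
Per hiker: H1:✓  H2:✓  H3:✓  H4:✓  H5:✓
Every hiker in the restrictor has a witness.

True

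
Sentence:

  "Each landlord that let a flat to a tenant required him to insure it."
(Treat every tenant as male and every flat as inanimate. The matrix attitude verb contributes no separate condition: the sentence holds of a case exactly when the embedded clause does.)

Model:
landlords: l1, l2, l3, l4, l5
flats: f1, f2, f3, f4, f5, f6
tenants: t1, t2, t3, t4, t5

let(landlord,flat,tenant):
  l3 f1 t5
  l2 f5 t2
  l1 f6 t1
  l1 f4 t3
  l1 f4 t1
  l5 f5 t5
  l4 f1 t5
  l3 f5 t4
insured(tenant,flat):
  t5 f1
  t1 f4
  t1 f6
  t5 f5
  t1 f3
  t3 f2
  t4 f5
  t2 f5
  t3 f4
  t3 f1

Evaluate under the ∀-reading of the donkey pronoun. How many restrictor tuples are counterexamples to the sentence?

"him" takes "a tenant" as antecedent and "it" takes "a flat"; both are donkey pronouns co-varying with the restrictor.
Strong reading: for every (l,f,t) with let(l,f,t), insured(t,f).
Restrictor triples: (l1,f4,t1)→insured(t1,f4) ✓  (l1,f4,t3)→insured(t3,f4) ✓  (l1,f6,t1)→insured(t1,f6) ✓  (l2,f5,t2)→insured(t2,f5) ✓  (l3,f1,t5)→insured(t5,f1) ✓  (l3,f5,t4)→insured(t4,f5) ✓  (l4,f1,t5)→insured(t5,f1) ✓  (l5,f5,t5)→insured(t5,f5) ✓
Counterexamples (restrictor triples failing the scope): 0.

0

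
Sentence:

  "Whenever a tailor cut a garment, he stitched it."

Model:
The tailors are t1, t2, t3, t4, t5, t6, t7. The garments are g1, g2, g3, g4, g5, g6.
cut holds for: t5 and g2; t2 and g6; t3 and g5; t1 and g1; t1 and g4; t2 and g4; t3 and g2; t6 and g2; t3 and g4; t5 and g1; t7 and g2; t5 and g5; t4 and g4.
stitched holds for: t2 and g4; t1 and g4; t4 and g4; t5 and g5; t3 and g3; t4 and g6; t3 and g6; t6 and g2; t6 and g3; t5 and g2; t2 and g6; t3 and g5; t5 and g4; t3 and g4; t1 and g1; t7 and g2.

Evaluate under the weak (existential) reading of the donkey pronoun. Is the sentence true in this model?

"it" takes "a garment" as antecedent — a donkey pronoun bound across the clause boundary.
Weak reading: every tailor t with some cut-garment has at least one cut-garment g such that stitched(t,g).
Per tailor: t1:✓  t2:✓  t3:✓  t4:✓  t5:✓  t6:✓  t7:✓
Every tailor in the restrictor has a witness.

True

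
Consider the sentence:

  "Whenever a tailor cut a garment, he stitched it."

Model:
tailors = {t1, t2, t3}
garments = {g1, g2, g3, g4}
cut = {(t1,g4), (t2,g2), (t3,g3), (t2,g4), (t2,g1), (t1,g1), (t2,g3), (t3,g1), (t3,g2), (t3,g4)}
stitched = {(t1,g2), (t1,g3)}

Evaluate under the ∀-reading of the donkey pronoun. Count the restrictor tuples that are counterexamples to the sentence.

10

"it" takes "a garment" as antecedent — a donkey pronoun bound across the clause boundary.
Strong reading: for every (t,g) with cut(t,g), stitched(t,g).
Restrictor pairs: (t1,g1) ✗  (t1,g4) ✗  (t2,g1) ✗  (t2,g2) ✗  (t2,g3) ✗  (t2,g4) ✗  (t3,g1) ✗  (t3,g2) ✗  (t3,g3) ✗  (t3,g4) ✗
Counterexamples (restrictor pairs failing the scope): 10.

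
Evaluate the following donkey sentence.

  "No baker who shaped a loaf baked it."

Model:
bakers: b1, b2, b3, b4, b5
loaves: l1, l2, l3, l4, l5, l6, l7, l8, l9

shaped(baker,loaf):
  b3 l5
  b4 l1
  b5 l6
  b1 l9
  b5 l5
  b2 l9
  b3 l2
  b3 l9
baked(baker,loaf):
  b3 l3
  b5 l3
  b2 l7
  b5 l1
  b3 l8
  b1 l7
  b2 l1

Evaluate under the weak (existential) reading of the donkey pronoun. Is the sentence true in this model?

"it" takes "a loaf" as antecedent — a donkey pronoun bound across the clause boundary.
Truth condition: for no (b,l) with shaped(b,l) does baked(b,l) hold.
Restrictor pairs — does the scope hold? (b1,l9):fails  (b2,l9):fails  (b3,l2):fails  (b3,l5):fails  (b3,l9):fails  (b4,l1):fails  (b5,l5):fails  (b5,l6):fails
Scope holds for no restrictor pair, so the sentence is true.

True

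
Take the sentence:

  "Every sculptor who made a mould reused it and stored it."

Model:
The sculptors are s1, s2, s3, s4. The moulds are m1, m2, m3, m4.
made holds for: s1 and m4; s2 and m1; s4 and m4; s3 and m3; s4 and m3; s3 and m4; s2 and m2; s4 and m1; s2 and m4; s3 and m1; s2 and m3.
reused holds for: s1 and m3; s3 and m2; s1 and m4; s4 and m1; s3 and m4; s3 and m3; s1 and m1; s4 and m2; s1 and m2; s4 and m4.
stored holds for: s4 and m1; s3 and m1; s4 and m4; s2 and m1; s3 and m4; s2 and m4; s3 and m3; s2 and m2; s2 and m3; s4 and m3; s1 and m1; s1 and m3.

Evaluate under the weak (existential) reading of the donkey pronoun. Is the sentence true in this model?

"it" takes "a mould" as antecedent — a donkey pronoun bound across the clause boundary.
Weak reading: every sculptor s with some made-mould has at least one made-mould m such that reused(s,m) ∧ stored(s,m).
Per sculptor: s1:✗  s2:✗  s3:✓  s4:✓
s1 has no witness among its made-moulds.

False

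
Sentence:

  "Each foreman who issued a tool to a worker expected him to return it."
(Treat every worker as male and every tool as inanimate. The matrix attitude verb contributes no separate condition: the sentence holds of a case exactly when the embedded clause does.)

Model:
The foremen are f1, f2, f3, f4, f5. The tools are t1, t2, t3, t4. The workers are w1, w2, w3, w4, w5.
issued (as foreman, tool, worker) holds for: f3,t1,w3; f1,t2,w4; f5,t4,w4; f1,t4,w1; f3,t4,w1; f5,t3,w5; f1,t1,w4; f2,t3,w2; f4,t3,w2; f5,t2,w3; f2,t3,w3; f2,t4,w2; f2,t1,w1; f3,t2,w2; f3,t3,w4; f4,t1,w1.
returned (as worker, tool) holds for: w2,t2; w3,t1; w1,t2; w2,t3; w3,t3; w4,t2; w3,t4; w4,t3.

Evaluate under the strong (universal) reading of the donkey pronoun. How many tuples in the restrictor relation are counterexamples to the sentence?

"him" takes "a worker" as antecedent and "it" takes "a tool"; both are donkey pronouns co-varying with the restrictor.
Strong reading: for every (f,t,w) with issued(f,t,w), returned(w,t).
Restrictor triples: (f1,t1,w4)→returned(w4,t1) ✗  (f1,t2,w4)→returned(w4,t2) ✓  (f1,t4,w1)→returned(w1,t4) ✗  (f2,t1,w1)→returned(w1,t1) ✗  (f2,t3,w2)→returned(w2,t3) ✓  (f2,t3,w3)→returned(w3,t3) ✓  (f2,t4,w2)→returned(w2,t4) ✗  (f3,t1,w3)→returned(w3,t1) ✓  (f3,t2,w2)→returned(w2,t2) ✓  (f3,t3,w4)→returned(w4,t3) ✓  (f3,t4,w1)→returned(w1,t4) ✗  (f4,t1,w1)→returned(w1,t1) ✗  (f4,t3,w2)→returned(w2,t3) ✓  (f5,t2,w3)→returned(w3,t2) ✗  (f5,t3,w5)→returned(w5,t3) ✗  (f5,t4,w4)→returned(w4,t4) ✗
Counterexamples (restrictor triples failing the scope): 9.

9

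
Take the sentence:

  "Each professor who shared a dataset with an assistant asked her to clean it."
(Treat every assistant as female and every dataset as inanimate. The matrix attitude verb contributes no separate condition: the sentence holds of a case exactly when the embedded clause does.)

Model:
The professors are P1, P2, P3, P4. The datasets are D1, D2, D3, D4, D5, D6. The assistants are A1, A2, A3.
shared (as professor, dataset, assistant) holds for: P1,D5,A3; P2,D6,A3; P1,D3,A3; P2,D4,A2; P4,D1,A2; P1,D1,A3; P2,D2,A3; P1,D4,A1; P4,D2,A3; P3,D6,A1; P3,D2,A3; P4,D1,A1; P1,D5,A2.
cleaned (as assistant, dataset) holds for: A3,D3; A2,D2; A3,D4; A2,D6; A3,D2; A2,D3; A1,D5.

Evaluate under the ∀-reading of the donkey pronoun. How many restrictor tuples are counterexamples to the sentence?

"her" takes "an assistant" as antecedent and "it" takes "a dataset"; both are donkey pronouns co-varying with the restrictor.
Strong reading: for every (p,d,a) with shared(p,d,a), cleaned(a,d).
Restrictor triples: (P1,D1,A3)→cleaned(A3,D1) ✗  (P1,D3,A3)→cleaned(A3,D3) ✓  (P1,D4,A1)→cleaned(A1,D4) ✗  (P1,D5,A2)→cleaned(A2,D5) ✗  (P1,D5,A3)→cleaned(A3,D5) ✗  (P2,D2,A3)→cleaned(A3,D2) ✓  (P2,D4,A2)→cleaned(A2,D4) ✗  (P2,D6,A3)→cleaned(A3,D6) ✗  (P3,D2,A3)→cleaned(A3,D2) ✓  (P3,D6,A1)→cleaned(A1,D6) ✗  (P4,D1,A1)→cleaned(A1,D1) ✗  (P4,D1,A2)→cleaned(A2,D1) ✗  (P4,D2,A3)→cleaned(A3,D2) ✓
Counterexamples (restrictor triples failing the scope): 9.

9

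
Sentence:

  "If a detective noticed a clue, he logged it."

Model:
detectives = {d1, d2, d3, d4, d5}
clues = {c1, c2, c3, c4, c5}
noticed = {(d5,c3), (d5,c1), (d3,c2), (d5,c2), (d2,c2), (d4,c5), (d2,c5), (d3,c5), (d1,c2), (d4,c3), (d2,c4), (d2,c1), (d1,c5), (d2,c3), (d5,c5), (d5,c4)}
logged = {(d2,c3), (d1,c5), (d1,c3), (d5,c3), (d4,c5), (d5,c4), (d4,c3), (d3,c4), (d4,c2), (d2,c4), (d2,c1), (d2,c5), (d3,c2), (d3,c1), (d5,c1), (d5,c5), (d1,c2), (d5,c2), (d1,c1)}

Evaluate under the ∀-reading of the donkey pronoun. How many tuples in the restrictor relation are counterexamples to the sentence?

2

"it" takes "a clue" as antecedent — a donkey pronoun bound across the clause boundary.
Strong reading: for every (d,c) with noticed(d,c), logged(d,c).
Restrictor pairs: (d1,c2) ✓  (d1,c5) ✓  (d2,c1) ✓  (d2,c2) ✗  (d2,c3) ✓  (d2,c4) ✓  (d2,c5) ✓  (d3,c2) ✓  (d3,c5) ✗  (d4,c3) ✓  (d4,c5) ✓  (d5,c1) ✓  (d5,c2) ✓  (d5,c3) ✓  (d5,c4) ✓  (d5,c5) ✓
Counterexamples (restrictor pairs failing the scope): 2.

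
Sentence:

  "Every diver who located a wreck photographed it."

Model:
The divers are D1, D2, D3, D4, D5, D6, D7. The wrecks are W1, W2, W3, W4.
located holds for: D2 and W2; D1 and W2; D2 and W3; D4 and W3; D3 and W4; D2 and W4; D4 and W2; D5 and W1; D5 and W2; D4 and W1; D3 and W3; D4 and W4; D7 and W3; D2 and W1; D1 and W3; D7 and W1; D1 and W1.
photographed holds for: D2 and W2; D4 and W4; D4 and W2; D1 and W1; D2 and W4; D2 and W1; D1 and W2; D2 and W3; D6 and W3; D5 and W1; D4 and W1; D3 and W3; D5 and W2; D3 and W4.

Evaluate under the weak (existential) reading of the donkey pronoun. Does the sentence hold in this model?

"it" takes "a wreck" as antecedent — a donkey pronoun bound across the clause boundary.
Weak reading: every diver d with some located-wreck has at least one located-wreck w such that photographed(d,w).
Per diver: D1:✓  D2:✓  D3:✓  D4:✓  D5:✓  D7:✗
D7 has no witness among its located-wrecks.

False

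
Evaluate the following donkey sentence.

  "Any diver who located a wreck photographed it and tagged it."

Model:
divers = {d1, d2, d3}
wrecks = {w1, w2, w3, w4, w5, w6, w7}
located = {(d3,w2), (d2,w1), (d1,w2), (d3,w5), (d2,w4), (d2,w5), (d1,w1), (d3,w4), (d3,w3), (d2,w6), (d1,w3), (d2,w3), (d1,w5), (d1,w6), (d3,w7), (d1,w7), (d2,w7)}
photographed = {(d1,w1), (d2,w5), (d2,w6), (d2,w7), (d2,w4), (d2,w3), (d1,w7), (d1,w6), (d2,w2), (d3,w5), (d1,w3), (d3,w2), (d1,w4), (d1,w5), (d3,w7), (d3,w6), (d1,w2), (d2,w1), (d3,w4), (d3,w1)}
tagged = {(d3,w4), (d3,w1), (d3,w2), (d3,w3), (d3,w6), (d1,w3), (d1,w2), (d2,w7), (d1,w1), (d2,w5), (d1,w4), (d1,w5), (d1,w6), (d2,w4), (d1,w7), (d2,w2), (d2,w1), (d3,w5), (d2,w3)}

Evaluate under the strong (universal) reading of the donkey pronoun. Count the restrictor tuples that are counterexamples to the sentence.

"it" takes "a wreck" as antecedent — a donkey pronoun bound across the clause boundary.
Strong reading: for every (d,w) with located(d,w), photographed(d,w) ∧ tagged(d,w).
Restrictor pairs: (d1,w1) ✓  (d1,w2) ✓  (d1,w3) ✓  (d1,w5) ✓  (d1,w6) ✓  (d1,w7) ✓  (d2,w1) ✓  (d2,w3) ✓  (d2,w4) ✓  (d2,w5) ✓  (d2,w6) ✗  (d2,w7) ✓  (d3,w2) ✓  (d3,w3) ✗  (d3,w4) ✓  (d3,w5) ✓  (d3,w7) ✗
Counterexamples (restrictor pairs failing the scope): 3.

3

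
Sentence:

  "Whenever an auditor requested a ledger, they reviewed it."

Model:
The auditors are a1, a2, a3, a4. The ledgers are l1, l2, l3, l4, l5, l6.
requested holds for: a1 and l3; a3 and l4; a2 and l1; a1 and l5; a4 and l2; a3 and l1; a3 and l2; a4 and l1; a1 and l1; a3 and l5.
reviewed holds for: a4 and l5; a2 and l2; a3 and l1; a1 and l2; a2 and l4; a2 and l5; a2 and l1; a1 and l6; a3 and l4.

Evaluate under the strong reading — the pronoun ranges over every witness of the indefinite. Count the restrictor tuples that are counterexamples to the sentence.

7

"it" takes "a ledger" as antecedent — a donkey pronoun bound across the clause boundary.
Strong reading: for every (a,l) with requested(a,l), reviewed(a,l).
Restrictor pairs: (a1,l1) ✗  (a1,l3) ✗  (a1,l5) ✗  (a2,l1) ✓  (a3,l1) ✓  (a3,l2) ✗  (a3,l4) ✓  (a3,l5) ✗  (a4,l1) ✗  (a4,l2) ✗
Counterexamples (restrictor pairs failing the scope): 7.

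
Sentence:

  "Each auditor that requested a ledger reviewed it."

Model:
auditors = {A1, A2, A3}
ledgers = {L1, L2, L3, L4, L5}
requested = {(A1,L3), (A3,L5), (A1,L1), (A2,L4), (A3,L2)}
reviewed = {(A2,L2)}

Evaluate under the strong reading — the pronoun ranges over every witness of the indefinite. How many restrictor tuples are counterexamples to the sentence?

"it" takes "a ledger" as antecedent — a donkey pronoun bound across the clause boundary.
Strong reading: for every (a,l) with requested(a,l), reviewed(a,l).
Restrictor pairs: (A1,L1) ✗  (A1,L3) ✗  (A2,L4) ✗  (A3,L2) ✗  (A3,L5) ✗
Counterexamples (restrictor pairs failing the scope): 5.

5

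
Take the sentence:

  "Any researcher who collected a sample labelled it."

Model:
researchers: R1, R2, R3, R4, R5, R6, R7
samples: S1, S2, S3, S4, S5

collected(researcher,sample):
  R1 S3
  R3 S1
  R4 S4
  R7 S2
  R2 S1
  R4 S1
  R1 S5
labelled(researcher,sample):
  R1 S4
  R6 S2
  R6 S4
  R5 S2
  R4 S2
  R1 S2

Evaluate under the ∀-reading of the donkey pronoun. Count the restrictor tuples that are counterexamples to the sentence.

7

"it" takes "a sample" as antecedent — a donkey pronoun bound across the clause boundary.
Strong reading: for every (r,s) with collected(r,s), labelled(r,s).
Restrictor pairs: (R1,S3) ✗  (R1,S5) ✗  (R2,S1) ✗  (R3,S1) ✗  (R4,S1) ✗  (R4,S4) ✗  (R7,S2) ✗
Counterexamples (restrictor pairs failing the scope): 7.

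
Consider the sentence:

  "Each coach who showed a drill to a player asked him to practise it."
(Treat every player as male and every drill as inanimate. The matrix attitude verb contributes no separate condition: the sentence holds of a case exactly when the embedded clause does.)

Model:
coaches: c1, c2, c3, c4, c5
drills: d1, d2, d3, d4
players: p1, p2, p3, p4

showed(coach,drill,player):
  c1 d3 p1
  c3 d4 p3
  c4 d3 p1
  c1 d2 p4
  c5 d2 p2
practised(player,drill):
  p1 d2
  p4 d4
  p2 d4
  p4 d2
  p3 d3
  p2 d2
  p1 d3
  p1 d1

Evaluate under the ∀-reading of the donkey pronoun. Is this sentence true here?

"him" takes "a player" as antecedent and "it" takes "a drill"; both are donkey pronouns co-varying with the restrictor.
Strong reading: for every (c,d,p) with showed(c,d,p), practised(p,d).
Restrictor triples: (c1,d2,p4)→practised(p4,d2) ✓  (c1,d3,p1)→practised(p1,d3) ✓  (c3,d4,p3)→practised(p3,d4) ✗  (c4,d3,p1)→practised(p1,d3) ✓  (c5,d2,p2)→practised(p2,d2) ✓
Counterexample: (c3,d4,p3) — practised(p3,d4) does not hold.

False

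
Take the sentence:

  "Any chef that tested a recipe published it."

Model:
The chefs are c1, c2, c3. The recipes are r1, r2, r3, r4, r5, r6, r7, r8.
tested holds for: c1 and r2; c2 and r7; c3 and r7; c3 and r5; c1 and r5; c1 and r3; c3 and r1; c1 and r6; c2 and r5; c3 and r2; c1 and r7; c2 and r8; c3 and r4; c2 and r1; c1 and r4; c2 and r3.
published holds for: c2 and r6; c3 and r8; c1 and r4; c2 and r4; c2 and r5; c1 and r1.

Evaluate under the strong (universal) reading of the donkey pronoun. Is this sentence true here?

"it" takes "a recipe" as antecedent — a donkey pronoun bound across the clause boundary.
Strong reading: for every (c,r) with tested(c,r), published(c,r).
Restrictor pairs: (c1,r2) ✗  (c1,r3) ✗  (c1,r4) ✓  (c1,r5) ✗  (c1,r6) ✗  (c1,r7) ✗  (c2,r1) ✗  (c2,r3) ✗  (c2,r5) ✓  (c2,r7) ✗  (c2,r8) ✗  (c3,r1) ✗  (c3,r2) ✗  (c3,r4) ✗  (c3,r5) ✗  (c3,r7) ✗
Counterexample: (c1,r2) is in tested but fails the scope.

False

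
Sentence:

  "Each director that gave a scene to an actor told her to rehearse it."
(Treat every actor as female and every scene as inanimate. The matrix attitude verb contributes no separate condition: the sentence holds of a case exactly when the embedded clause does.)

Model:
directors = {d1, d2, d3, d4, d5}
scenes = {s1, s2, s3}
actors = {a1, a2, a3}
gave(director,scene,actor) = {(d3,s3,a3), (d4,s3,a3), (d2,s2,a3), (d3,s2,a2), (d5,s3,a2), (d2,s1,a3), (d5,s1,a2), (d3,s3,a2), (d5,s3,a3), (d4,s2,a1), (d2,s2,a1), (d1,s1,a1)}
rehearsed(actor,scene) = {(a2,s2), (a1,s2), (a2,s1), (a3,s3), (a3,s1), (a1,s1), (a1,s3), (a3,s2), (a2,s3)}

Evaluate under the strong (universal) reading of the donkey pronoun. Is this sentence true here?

True

"her" takes "an actor" as antecedent and "it" takes "a scene"; both are donkey pronouns co-varying with the restrictor.
Strong reading: for every (d,s,a) with gave(d,s,a), rehearsed(a,s).
Restrictor triples: (d1,s1,a1)→rehearsed(a1,s1) ✓  (d2,s1,a3)→rehearsed(a3,s1) ✓  (d2,s2,a1)→rehearsed(a1,s2) ✓  (d2,s2,a3)→rehearsed(a3,s2) ✓  (d3,s2,a2)→rehearsed(a2,s2) ✓  (d3,s3,a2)→rehearsed(a2,s3) ✓  (d3,s3,a3)→rehearsed(a3,s3) ✓  (d4,s2,a1)→rehearsed(a1,s2) ✓  (d4,s3,a3)→rehearsed(a3,s3) ✓  (d5,s1,a2)→rehearsed(a2,s1) ✓  (d5,s3,a2)→rehearsed(a2,s3) ✓  (d5,s3,a3)→rehearsed(a3,s3) ✓
Every restrictor triple satisfies the scope.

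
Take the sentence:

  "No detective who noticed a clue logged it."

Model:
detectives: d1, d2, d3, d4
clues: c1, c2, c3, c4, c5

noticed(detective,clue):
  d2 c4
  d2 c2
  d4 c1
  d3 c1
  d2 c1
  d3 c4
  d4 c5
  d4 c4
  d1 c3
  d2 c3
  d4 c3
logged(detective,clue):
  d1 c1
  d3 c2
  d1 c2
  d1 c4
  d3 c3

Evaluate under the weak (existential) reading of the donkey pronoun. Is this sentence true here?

True

"it" takes "a clue" as antecedent — a donkey pronoun bound across the clause boundary.
Truth condition: for no (d,c) with noticed(d,c) does logged(d,c) hold.
Restrictor pairs — does the scope hold? (d1,c3):fails  (d2,c1):fails  (d2,c2):fails  (d2,c3):fails  (d2,c4):fails  (d3,c1):fails  (d3,c4):fails  (d4,c1):fails  (d4,c3):fails  (d4,c4):fails  (d4,c5):fails
Scope holds for no restrictor pair, so the sentence is true.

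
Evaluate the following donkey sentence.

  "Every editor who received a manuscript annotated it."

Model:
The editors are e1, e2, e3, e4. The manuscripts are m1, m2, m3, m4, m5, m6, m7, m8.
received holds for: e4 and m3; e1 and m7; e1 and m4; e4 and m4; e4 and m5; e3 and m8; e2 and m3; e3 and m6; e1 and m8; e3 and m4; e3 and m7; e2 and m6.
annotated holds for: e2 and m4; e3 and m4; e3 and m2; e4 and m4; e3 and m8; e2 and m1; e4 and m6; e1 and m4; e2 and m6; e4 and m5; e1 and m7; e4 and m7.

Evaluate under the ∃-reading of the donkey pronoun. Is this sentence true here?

True

"it" takes "a manuscript" as antecedent — a donkey pronoun bound across the clause boundary.
Weak reading: every editor e with some received-manuscript has at least one received-manuscript m such that annotated(e,m).
Per editor: e1:✓  e2:✓  e3:✓  e4:✓
Every editor in the restrictor has a witness.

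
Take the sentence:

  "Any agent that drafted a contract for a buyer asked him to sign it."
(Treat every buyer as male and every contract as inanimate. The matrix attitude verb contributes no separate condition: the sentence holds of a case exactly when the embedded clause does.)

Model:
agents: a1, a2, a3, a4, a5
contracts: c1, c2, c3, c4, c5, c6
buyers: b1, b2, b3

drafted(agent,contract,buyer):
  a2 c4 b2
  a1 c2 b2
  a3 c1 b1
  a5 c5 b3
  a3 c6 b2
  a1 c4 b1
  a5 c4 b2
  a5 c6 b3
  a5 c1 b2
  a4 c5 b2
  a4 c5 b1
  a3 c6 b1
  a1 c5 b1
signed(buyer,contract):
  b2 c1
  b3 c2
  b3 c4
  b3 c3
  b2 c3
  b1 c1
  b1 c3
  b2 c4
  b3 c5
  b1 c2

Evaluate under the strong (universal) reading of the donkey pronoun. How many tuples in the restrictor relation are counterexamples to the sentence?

"him" takes "a buyer" as antecedent and "it" takes "a contract"; both are donkey pronouns co-varying with the restrictor.
Strong reading: for every (a,c,b) with drafted(a,c,b), signed(b,c).
Restrictor triples: (a1,c2,b2)→signed(b2,c2) ✗  (a1,c4,b1)→signed(b1,c4) ✗  (a1,c5,b1)→signed(b1,c5) ✗  (a2,c4,b2)→signed(b2,c4) ✓  (a3,c1,b1)→signed(b1,c1) ✓  (a3,c6,b1)→signed(b1,c6) ✗  (a3,c6,b2)→signed(b2,c6) ✗  (a4,c5,b1)→signed(b1,c5) ✗  (a4,c5,b2)→signed(b2,c5) ✗  (a5,c1,b2)→signed(b2,c1) ✓  (a5,c4,b2)→signed(b2,c4) ✓  (a5,c5,b3)→signed(b3,c5) ✓  (a5,c6,b3)→signed(b3,c6) ✗
Counterexamples (restrictor triples failing the scope): 8.

8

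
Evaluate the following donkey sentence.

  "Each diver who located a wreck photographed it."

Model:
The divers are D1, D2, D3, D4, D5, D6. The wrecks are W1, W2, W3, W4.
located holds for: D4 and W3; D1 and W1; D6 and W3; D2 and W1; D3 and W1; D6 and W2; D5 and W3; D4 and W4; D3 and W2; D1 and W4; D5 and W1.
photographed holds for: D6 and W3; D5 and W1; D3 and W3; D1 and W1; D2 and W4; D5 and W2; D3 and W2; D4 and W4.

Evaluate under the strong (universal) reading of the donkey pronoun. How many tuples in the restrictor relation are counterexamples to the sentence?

"it" takes "a wreck" as antecedent — a donkey pronoun bound across the clause boundary.
Strong reading: for every (d,w) with located(d,w), photographed(d,w).
Restrictor pairs: (D1,W1) ✓  (D1,W4) ✗  (D2,W1) ✗  (D3,W1) ✗  (D3,W2) ✓  (D4,W3) ✗  (D4,W4) ✓  (D5,W1) ✓  (D5,W3) ✗  (D6,W2) ✗  (D6,W3) ✓
Counterexamples (restrictor pairs failing the scope): 6.

6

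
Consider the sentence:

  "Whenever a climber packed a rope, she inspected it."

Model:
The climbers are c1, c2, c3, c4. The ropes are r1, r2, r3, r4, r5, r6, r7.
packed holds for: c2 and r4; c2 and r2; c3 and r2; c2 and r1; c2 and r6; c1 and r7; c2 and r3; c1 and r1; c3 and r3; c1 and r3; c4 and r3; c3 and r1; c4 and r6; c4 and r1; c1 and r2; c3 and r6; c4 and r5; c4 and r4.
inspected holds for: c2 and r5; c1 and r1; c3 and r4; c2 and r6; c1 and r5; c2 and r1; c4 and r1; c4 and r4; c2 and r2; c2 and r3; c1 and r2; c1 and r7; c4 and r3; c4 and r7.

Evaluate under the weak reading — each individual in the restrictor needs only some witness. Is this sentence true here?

"it" takes "a rope" as antecedent — a donkey pronoun bound across the clause boundary.
Weak reading: every climber c with some packed-rope has at least one packed-rope r such that inspected(c,r).
Per climber: c1:✓  c2:✓  c3:✗  c4:✓
c3 has no witness among its packed-ropes.

False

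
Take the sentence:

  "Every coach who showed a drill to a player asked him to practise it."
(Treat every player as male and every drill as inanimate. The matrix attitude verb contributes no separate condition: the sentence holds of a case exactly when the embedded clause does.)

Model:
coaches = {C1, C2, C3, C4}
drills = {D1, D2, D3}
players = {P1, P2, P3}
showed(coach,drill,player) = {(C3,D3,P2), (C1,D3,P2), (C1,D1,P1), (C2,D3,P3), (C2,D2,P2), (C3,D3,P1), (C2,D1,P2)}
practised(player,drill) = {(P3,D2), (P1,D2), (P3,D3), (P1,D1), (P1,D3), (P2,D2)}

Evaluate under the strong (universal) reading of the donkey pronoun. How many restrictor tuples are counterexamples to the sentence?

3

"him" takes "a player" as antecedent and "it" takes "a drill"; both are donkey pronouns co-varying with the restrictor.
Strong reading: for every (c,d,p) with showed(c,d,p), practised(p,d).
Restrictor triples: (C1,D1,P1)→practised(P1,D1) ✓  (C1,D3,P2)→practised(P2,D3) ✗  (C2,D1,P2)→practised(P2,D1) ✗  (C2,D2,P2)→practised(P2,D2) ✓  (C2,D3,P3)→practised(P3,D3) ✓  (C3,D3,P1)→practised(P1,D3) ✓  (C3,D3,P2)→practised(P2,D3) ✗
Counterexamples (restrictor triples failing the scope): 3.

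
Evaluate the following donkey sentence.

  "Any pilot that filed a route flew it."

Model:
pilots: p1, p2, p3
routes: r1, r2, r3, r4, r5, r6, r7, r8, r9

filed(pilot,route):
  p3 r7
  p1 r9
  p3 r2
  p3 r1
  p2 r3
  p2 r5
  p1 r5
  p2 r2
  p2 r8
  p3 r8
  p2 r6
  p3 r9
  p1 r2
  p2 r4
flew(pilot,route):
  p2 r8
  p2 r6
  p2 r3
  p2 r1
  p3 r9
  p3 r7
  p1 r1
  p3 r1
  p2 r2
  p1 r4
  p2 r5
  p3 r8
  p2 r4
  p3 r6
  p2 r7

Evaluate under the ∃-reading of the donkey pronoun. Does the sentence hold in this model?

"it" takes "a route" as antecedent — a donkey pronoun bound across the clause boundary.
Weak reading: every pilot p with some filed-route has at least one filed-route r such that flew(p,r).
Per pilot: p1:✗  p2:✓  p3:✓
p1 has no witness among its filed-routes.

False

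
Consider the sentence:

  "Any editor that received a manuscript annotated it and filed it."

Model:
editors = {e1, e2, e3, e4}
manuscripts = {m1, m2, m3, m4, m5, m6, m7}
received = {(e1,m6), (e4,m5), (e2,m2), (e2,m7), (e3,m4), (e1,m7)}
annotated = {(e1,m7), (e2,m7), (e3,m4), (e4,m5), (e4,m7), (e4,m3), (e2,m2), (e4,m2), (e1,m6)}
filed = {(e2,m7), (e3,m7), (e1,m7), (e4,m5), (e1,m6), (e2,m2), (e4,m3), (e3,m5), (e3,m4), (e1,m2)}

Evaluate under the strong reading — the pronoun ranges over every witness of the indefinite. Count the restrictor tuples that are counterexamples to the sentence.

"it" takes "a manuscript" as antecedent — a donkey pronoun bound across the clause boundary.
Strong reading: for every (e,m) with received(e,m), annotated(e,m) ∧ filed(e,m).
Restrictor pairs: (e1,m6) ✓  (e1,m7) ✓  (e2,m2) ✓  (e2,m7) ✓  (e3,m4) ✓  (e4,m5) ✓
Counterexamples (restrictor pairs failing the scope): 0.

0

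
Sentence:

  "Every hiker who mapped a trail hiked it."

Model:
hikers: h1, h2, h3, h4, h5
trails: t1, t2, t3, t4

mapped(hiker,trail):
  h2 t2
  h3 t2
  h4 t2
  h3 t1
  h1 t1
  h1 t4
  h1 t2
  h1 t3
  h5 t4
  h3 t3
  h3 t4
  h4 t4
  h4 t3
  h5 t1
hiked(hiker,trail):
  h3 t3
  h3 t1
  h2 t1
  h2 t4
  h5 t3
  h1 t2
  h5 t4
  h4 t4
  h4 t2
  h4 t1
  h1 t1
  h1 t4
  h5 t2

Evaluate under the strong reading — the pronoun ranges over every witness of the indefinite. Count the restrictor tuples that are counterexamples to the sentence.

"it" takes "a trail" as antecedent — a donkey pronoun bound across the clause boundary.
Strong reading: for every (h,t) with mapped(h,t), hiked(h,t).
Restrictor pairs: (h1,t1) ✓  (h1,t2) ✓  (h1,t3) ✗  (h1,t4) ✓  (h2,t2) ✗  (h3,t1) ✓  (h3,t2) ✗  (h3,t3) ✓  (h3,t4) ✗  (h4,t2) ✓  (h4,t3) ✗  (h4,t4) ✓  (h5,t1) ✗  (h5,t4) ✓
Counterexamples (restrictor pairs failing the scope): 6.

6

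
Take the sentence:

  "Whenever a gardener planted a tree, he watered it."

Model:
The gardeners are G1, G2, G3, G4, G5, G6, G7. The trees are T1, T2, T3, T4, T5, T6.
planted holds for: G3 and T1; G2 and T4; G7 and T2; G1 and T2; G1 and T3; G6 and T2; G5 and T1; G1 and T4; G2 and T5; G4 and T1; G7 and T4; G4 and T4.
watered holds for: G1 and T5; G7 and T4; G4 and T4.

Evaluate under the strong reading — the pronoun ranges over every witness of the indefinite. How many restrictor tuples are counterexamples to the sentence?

"it" takes "a tree" as antecedent — a donkey pronoun bound across the clause boundary.
Strong reading: for every (g,t) with planted(g,t), watered(g,t).
Restrictor pairs: (G1,T2) ✗  (G1,T3) ✗  (G1,T4) ✗  (G2,T4) ✗  (G2,T5) ✗  (G3,T1) ✗  (G4,T1) ✗  (G4,T4) ✓  (G5,T1) ✗  (G6,T2) ✗  (G7,T2) ✗  (G7,T4) ✓
Counterexamples (restrictor pairs failing the scope): 10.

10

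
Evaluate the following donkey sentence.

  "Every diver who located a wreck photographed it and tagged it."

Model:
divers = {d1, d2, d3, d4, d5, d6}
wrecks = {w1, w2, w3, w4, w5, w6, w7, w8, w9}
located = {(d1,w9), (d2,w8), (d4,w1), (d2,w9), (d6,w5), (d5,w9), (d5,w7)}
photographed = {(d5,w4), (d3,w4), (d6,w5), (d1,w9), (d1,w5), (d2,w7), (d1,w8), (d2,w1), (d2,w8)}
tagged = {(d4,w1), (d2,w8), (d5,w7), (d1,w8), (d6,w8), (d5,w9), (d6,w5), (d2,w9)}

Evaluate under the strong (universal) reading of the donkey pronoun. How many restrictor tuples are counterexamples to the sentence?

5

"it" takes "a wreck" as antecedent — a donkey pronoun bound across the clause boundary.
Strong reading: for every (d,w) with located(d,w), photographed(d,w) ∧ tagged(d,w).
Restrictor pairs: (d1,w9) ✗  (d2,w8) ✓  (d2,w9) ✗  (d4,w1) ✗  (d5,w7) ✗  (d5,w9) ✗  (d6,w5) ✓
Counterexamples (restrictor pairs failing the scope): 5.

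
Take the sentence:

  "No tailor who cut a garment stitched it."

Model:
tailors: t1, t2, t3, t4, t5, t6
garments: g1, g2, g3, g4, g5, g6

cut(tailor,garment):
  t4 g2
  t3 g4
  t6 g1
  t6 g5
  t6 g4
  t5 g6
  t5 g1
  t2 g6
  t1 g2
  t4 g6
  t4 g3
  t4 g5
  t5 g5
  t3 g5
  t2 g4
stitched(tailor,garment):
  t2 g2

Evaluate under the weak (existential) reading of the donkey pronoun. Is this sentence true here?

"it" takes "a garment" as antecedent — a donkey pronoun bound across the clause boundary.
Truth condition: for no (t,g) with cut(t,g) does stitched(t,g) hold.
Restrictor pairs — does the scope hold? (t1,g2):fails  (t2,g4):fails  (t2,g6):fails  (t3,g4):fails  (t3,g5):fails  (t4,g2):fails  (t4,g3):fails  (t4,g5):fails  (t4,g6):fails  (t5,g1):fails  (t5,g5):fails  (t5,g6):fails  (t6,g1):fails  (t6,g4):fails  (t6,g5):fails
Scope holds for no restrictor pair, so the sentence is true.

True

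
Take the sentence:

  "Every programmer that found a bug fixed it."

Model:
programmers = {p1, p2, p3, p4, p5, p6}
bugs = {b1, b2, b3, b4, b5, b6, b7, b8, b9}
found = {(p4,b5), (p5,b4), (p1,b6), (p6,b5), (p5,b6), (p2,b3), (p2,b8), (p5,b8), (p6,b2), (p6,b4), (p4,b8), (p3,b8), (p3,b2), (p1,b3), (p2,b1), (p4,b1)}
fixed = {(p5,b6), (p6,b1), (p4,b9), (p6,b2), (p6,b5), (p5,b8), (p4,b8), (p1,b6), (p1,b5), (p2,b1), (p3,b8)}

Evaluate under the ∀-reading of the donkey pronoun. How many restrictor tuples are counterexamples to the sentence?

"it" takes "a bug" as antecedent — a donkey pronoun bound across the clause boundary.
Strong reading: for every (p,b) with found(p,b), fixed(p,b).
Restrictor pairs: (p1,b3) ✗  (p1,b6) ✓  (p2,b1) ✓  (p2,b3) ✗  (p2,b8) ✗  (p3,b2) ✗  (p3,b8) ✓  (p4,b1) ✗  (p4,b5) ✗  (p4,b8) ✓  (p5,b4) ✗  (p5,b6) ✓  (p5,b8) ✓  (p6,b2) ✓  (p6,b4) ✗  (p6,b5) ✓
Counterexamples (restrictor pairs failing the scope): 8.

8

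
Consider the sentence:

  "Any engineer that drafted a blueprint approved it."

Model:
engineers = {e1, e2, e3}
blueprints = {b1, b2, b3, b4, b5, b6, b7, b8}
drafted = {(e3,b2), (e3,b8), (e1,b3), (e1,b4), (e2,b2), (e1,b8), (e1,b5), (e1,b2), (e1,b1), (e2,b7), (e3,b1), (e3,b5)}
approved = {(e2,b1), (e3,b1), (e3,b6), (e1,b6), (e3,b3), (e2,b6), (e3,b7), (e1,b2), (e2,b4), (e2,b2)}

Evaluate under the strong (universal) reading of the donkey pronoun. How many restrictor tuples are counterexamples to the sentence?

9

"it" takes "a blueprint" as antecedent — a donkey pronoun bound across the clause boundary.
Strong reading: for every (e,b) with drafted(e,b), approved(e,b).
Restrictor pairs: (e1,b1) ✗  (e1,b2) ✓  (e1,b3) ✗  (e1,b4) ✗  (e1,b5) ✗  (e1,b8) ✗  (e2,b2) ✓  (e2,b7) ✗  (e3,b1) ✓  (e3,b2) ✗  (e3,b5) ✗  (e3,b8) ✗
Counterexamples (restrictor pairs failing the scope): 9.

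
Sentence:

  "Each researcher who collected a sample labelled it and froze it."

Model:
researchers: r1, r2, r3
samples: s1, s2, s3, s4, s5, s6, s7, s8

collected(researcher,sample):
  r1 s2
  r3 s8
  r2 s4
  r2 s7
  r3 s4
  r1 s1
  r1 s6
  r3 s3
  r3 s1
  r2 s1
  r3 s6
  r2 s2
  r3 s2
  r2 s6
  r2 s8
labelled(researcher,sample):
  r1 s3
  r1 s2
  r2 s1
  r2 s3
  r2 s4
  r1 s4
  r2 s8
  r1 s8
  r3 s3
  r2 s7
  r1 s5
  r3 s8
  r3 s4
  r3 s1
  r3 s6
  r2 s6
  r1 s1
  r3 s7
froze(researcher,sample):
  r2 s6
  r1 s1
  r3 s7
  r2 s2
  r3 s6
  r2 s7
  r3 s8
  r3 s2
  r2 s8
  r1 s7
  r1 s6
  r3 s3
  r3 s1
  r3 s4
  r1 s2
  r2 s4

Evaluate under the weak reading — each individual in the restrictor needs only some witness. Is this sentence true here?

True

"it" takes "a sample" as antecedent — a donkey pronoun bound across the clause boundary.
Weak reading: every researcher r with some collected-sample has at least one collected-sample s such that labelled(r,s) ∧ froze(r,s).
Per researcher: r1:✓  r2:✓  r3:✓
Every researcher in the restrictor has a witness.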